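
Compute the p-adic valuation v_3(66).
v_3(66) = 1

v_3(n) is the largest exponent k such that 3^k divides n. Factor out: 66 = 3^1 · 22. (Sign doesn't affect v_p.) So v_3(66) = 1.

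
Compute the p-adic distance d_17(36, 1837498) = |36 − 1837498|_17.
d_17(36, 1837498) = 1/83521

Step 1 — x − y = 36 − 1837498 = -1837462. Step 2 — v_17(-1837462) = 4 (factor: -1837462 = −(17^4 · 22); the sign does not affect v_p). Step 3 — |x − y|_17 = 17^{-4} = 1/83521.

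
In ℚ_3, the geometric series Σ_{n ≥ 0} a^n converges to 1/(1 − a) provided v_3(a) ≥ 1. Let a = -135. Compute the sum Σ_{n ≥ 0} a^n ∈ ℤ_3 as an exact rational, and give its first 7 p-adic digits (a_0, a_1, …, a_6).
Σ a^n = 1/(1 − a) = 1/136;  first 7 digits = (1, 0, 0, 1, 1, 2, 0)

v_3(a) = 3 ≥ 1, so the series converges in ℤ_3 to 1/(1 − a) = 1/(1 − (-135)) = 1/136. Expand this rational in ℤ_3: compute digits iteratively via d_i = x_i mod 3, x_{i+1} = (x_i − d_i)/3. The first 7 digits are (1, 0, 0, 1, 1, 2, 0).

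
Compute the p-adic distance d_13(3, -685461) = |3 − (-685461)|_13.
d_13(3, -685461) = 1/28561

Step 1 — x − y = 3 − (-685461) = 685464. Step 2 — v_13(685464) = 4 (factor: 685464 = (13^4 · 24); the sign does not affect v_p). Step 3 — |x − y|_13 = 13^{-4} = 1/28561.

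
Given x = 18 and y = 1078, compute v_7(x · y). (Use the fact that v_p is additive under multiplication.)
v_7(19404) = 2

v_p(x) = 0 (factor: 18 = 7^0 · 18); v_p(y) = 2 (factor: 1078 = 7^2 · 22). Additivity: v_p(xy) = v_p(x) + v_p(y) = 0 + 2 = 2. (Direct check: xy = 19404 = 7^2 · (396).)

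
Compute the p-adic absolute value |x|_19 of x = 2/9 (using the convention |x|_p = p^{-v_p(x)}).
|2/9|_19 = 1

Step 1 — compute v_19(x) by factoring powers of 19 out of the numerator and denominator: v_19(2/9) = 0. Step 2 — apply |x|_p = p^{-v_p(x)} = 19^{0} = 1.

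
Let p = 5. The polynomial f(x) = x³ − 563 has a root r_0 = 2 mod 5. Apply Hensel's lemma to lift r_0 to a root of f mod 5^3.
r_2 = 92 (mod 125)

Hensel: r_{i+1} = r_i − f(r_i)/f′(r_i) mod 5^{i+2}, where f′(x) = 3x². Iterate:
  r_0 = 2 (mod 5)
  r_1 = 17 (mod 25)
  r_2 = 92 (mod 125)
Final: r = 92 with f(r) ≡ 0 mod 5^3.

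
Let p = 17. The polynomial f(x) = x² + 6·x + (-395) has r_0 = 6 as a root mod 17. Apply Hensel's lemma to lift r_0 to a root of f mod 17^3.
r_2 = 3508 (mod 4913)

Hensel: r_{i+1} = r_i − f(r_i)·(f′(r_i))^{-1} mod 17^{i+2}, f′(x) = 2x + 6. Iterate:
  r_0 = 6 (mod 17)
  r_1 = 40 (mod 289)
  r_2 = 3508 (mod 4913)
Final: r = 3508 satisfies f(r) ≡ 0 mod 17^3.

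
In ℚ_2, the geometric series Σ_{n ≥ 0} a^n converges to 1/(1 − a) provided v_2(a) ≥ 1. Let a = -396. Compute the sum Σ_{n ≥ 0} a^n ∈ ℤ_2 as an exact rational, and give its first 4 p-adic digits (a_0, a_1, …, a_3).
Σ a^n = 1/(1 − a) = 1/397;  first 4 digits = (1, 0, 1, 0)

v_2(a) = 2 ≥ 1, so the series converges in ℤ_2 to 1/(1 − a) = 1/(1 − (-396)) = 1/397. Expand this rational in ℤ_2: compute digits iteratively via d_i = x_i mod 2, x_{i+1} = (x_i − d_i)/2. The first 4 digits are (1, 0, 1, 0).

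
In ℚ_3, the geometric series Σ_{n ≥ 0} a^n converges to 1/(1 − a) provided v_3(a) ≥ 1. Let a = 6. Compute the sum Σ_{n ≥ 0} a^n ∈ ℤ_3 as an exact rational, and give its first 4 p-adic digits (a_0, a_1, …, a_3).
Σ a^n = 1/(1 − a) = -1/5;  first 4 digits = (1, 2, 1, 0)

v_3(a) = 1 ≥ 1, so the series converges in ℤ_3 to 1/(1 − a) = 1/(1 − 6) = -1/5. Expand this rational in ℤ_3: compute digits iteratively via d_i = x_i mod 3, x_{i+1} = (x_i − d_i)/3. The first 4 digits are (1, 2, 1, 0).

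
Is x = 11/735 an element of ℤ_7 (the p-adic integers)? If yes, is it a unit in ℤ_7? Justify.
x ∉ ℤ_7 (v_7(x) = -2 < 0)

ℤ_7 = {x ∈ ℚ_7 : v_7(x) ≥ 0} and ℤ_7^× = {x ∈ ℤ_7 : v_7(x) = 0}. Here v_7(11/735) = v_7(num) − v_7(den) = -2; compare against these criteria.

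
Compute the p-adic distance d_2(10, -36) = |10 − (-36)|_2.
d_2(10, -36) = 1/2

Step 1 — x − y = 10 − (-36) = 46. Step 2 — v_2(46) = 1 (factor: 46 = (2^1 · 23); the sign does not affect v_p). Step 3 — |x − y|_2 = 2^{-1} = 1/2.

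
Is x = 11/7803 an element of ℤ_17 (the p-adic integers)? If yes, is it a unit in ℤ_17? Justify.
x ∉ ℤ_17 (v_17(x) = -2 < 0)

ℤ_17 = {x ∈ ℚ_17 : v_17(x) ≥ 0} and ℤ_17^× = {x ∈ ℤ_17 : v_17(x) = 0}. Here v_17(11/7803) = v_17(num) − v_17(den) = -2; compare against these criteria.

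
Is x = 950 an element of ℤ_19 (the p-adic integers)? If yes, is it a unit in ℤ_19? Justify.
x ∈ ℤ_19 but not a unit; v_19(x) = 1 > 0

ℤ_19 = {x ∈ ℚ_19 : v_19(x) ≥ 0} and ℤ_19^× = {x ∈ ℤ_19 : v_19(x) = 0}. Here v_19(950) = v_19(num) − v_19(den) = 1; compare against these criteria.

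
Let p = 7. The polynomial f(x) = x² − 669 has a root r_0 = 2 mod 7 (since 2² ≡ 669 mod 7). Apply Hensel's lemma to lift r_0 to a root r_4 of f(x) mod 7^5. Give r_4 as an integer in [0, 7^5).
r_4 = 12847 (mod 16807)

Hensel's recurrence: r_{i+1} = r_i − f(r_i)·(f′(r_i))^{-1} mod 7^{i+2}, with f′(x) = 2x. Iterate:
  r_0 = 2 (mod 7)
  r_1 = 9 (mod 49)
  r_2 = 156 (mod 343)
  r_3 = 842 (mod 2401)
  r_4 = 12847 (mod 16807)
Final: r_4 = 12847, and one checks f(r_4) ≡ 0 mod 7^5.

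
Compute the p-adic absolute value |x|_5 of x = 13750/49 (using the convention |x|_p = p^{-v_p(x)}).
|13750/49|_5 = 1/625

Step 1 — compute v_5(x) by factoring powers of 5 out of the numerator and denominator: v_5(13750/49) = 4. Step 2 — apply |x|_p = p^{-v_p(x)} = 5^{-4} = 1/625.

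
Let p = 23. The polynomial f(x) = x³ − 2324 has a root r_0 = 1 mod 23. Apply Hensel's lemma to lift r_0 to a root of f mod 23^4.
r_3 = 73072 (mod 279841)

Hensel: r_{i+1} = r_i − f(r_i)/f′(r_i) mod 23^{i+2}, where f′(x) = 3x². Iterate:
  r_0 = 1 (mod 23)
  r_1 = 70 (mod 529)
  r_2 = 70 (mod 12167)
  r_3 = 73072 (mod 279841)
Final: r = 73072 with f(r) ≡ 0 mod 23^4.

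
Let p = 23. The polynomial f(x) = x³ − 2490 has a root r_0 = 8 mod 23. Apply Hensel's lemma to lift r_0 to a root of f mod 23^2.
r_1 = 123 (mod 529)

Hensel: r_{i+1} = r_i − f(r_i)/f′(r_i) mod 23^{i+2}, where f′(x) = 3x². Iterate:
  r_0 = 8 (mod 23)
  r_1 = 123 (mod 529)
Final: r = 123 with f(r) ≡ 0 mod 23^2.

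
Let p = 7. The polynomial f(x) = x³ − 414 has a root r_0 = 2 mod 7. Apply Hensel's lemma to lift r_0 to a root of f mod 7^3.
r_2 = 240 (mod 343)

Hensel: r_{i+1} = r_i − f(r_i)/f′(r_i) mod 7^{i+2}, where f′(x) = 3x². Iterate:
  r_0 = 2 (mod 7)
  r_1 = 44 (mod 49)
  r_2 = 240 (mod 343)
Final: r = 240 with f(r) ≡ 0 mod 7^3.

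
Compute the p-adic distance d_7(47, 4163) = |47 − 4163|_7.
d_7(47, 4163) = 1/343

Step 1 — x − y = 47 − 4163 = -4116. Step 2 — v_7(-4116) = 3 (factor: -4116 = −(7^3 · 12); the sign does not affect v_p). Step 3 — |x − y|_7 = 7^{-3} = 1/343.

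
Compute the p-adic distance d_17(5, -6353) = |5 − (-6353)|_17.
d_17(5, -6353) = 1/289

Step 1 — x − y = 5 − (-6353) = 6358. Step 2 — v_17(6358) = 2 (factor: 6358 = (17^2 · 22); the sign does not affect v_p). Step 3 — |x − y|_17 = 17^{-2} = 1/289.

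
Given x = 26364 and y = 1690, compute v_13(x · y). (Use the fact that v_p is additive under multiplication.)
v_13(44555160) = 5

v_p(x) = 3 (factor: 26364 = 13^3 · 12); v_p(y) = 2 (factor: 1690 = 13^2 · 10). Additivity: v_p(xy) = v_p(x) + v_p(y) = 3 + 2 = 5. (Direct check: xy = 44555160 = 13^5 · (120).)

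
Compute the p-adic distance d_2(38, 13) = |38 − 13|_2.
d_2(38, 13) = 1

Step 1 — x − y = 38 − 13 = 25. Step 2 — v_2(25) = 0 (factor: 25 = (2^0 · 25); the sign does not affect v_p). Step 3 — |x − y|_2 = 2^{0} = 1.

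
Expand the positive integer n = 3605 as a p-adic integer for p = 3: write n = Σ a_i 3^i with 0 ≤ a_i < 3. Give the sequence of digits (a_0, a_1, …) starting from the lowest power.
(a_0, a_1, …) = (2, 1, 1, 1, 2, 2, 1, 1)

Repeated division by 3 gives the digits low-to-high: 3605 = 2 + 1·3^1 + 1·3^2 + 1·3^3 + 2·3^4 + 2·3^5 + 1·3^6 + 1·3^7. Digit sequence: (2, 1, 1, 1, 2, 2, 1, 1).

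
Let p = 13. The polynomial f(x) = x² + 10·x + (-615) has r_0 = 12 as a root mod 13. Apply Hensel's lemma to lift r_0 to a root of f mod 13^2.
r_1 = 77 (mod 169)

Hensel: r_{i+1} = r_i − f(r_i)·(f′(r_i))^{-1} mod 13^{i+2}, f′(x) = 2x + 10. Iterate:
  r_0 = 12 (mod 13)
  r_1 = 77 (mod 169)
Final: r = 77 satisfies f(r) ≡ 0 mod 13^2.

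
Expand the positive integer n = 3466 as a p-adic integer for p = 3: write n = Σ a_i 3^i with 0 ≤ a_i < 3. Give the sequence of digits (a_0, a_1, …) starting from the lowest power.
(a_0, a_1, …) = (1, 0, 1, 2, 0, 2, 1, 1)

Repeated division by 3 gives the digits low-to-high: 3466 = 1 + 1·3^2 + 2·3^3 + 2·3^5 + 1·3^6 + 1·3^7. Digit sequence: (1, 0, 1, 2, 0, 2, 1, 1).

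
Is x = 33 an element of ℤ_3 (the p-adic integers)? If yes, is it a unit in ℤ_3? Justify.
x ∈ ℤ_3 but not a unit; v_3(x) = 1 > 0

ℤ_3 = {x ∈ ℚ_3 : v_3(x) ≥ 0} and ℤ_3^× = {x ∈ ℤ_3 : v_3(x) = 0}. Here v_3(33) = v_3(num) − v_3(den) = 1; compare against these criteria.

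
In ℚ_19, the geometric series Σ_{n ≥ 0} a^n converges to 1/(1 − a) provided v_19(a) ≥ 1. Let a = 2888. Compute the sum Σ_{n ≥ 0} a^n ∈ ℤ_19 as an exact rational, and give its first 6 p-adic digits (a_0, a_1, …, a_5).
Σ a^n = 1/(1 − a) = -1/2887;  first 6 digits = (1, 0, 8, 0, 7, 3)

v_19(a) = 2 ≥ 1, so the series converges in ℤ_19 to 1/(1 − a) = 1/(1 − 2888) = -1/2887. Expand this rational in ℤ_19: compute digits iteratively via d_i = x_i mod 19, x_{i+1} = (x_i − d_i)/19. The first 6 digits are (1, 0, 8, 0, 7, 3).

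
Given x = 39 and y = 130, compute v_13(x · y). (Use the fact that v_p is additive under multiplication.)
v_13(5070) = 2

v_p(x) = 1 (factor: 39 = 13^1 · 3); v_p(y) = 1 (factor: 130 = 13^1 · 10). Additivity: v_p(xy) = v_p(x) + v_p(y) = 1 + 1 = 2. (Direct check: xy = 5070 = 13^2 · (30).)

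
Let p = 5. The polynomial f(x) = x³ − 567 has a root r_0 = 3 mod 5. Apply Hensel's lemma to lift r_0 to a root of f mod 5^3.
r_2 = 98 (mod 125)

Hensel: r_{i+1} = r_i − f(r_i)/f′(r_i) mod 5^{i+2}, where f′(x) = 3x². Iterate:
  r_0 = 3 (mod 5)
  r_1 = 23 (mod 25)
  r_2 = 98 (mod 125)
Final: r = 98 with f(r) ≡ 0 mod 5^3.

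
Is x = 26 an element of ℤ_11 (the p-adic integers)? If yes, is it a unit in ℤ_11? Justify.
x ∈ ℤ_11^× (unit); v_11(x) = 0

ℤ_11 = {x ∈ ℚ_11 : v_11(x) ≥ 0} and ℤ_11^× = {x ∈ ℤ_11 : v_11(x) = 0}. Here v_11(26) = v_11(num) − v_11(den) = 0; compare against these criteria.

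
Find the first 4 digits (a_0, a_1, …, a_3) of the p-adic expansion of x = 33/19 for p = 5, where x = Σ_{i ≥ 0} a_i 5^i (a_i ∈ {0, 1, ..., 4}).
(a_0, …, a_3) = (2, 1, 4, 1)

v_5(33/19) = 0 (numerator and denominator both coprime to 5), so x ∈ ℤ_5^×. Compute digits iteratively via a_i = x_i mod 5, x_{i+1} = (x_i − a_i)/5, with x_0 = x:
  x_0 = 33/19;  a_0 = 2;  x_1 = (x_0 − 2)/5 = -1/19
  x_1 = -1/19;  a_1 = 1;  x_2 = (x_1 − 1)/5 = -4/19
  x_2 = -4/19;  a_2 = 4;  x_3 = (x_2 − 4)/5 = -16/19
  x_3 = -16/19;  a_3 = 1;  x_4 = (x_3 − 1)/5 = -7/19
Digits: (2, 1, 4, 1).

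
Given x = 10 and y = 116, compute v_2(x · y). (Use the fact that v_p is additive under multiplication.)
v_2(1160) = 3

v_p(x) = 1 (factor: 10 = 2^1 · 5); v_p(y) = 2 (factor: 116 = 2^2 · 29). Additivity: v_p(xy) = v_p(x) + v_p(y) = 1 + 2 = 3. (Direct check: xy = 1160 = 2^3 · (145).)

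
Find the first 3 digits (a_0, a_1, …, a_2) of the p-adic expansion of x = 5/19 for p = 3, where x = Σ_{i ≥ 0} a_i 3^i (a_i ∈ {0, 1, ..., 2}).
(a_0, …, a_2) = (2, 1, 2)

v_3(5/19) = 0 (numerator and denominator both coprime to 3), so x ∈ ℤ_3^×. Compute digits iteratively via a_i = x_i mod 3, x_{i+1} = (x_i − a_i)/3, with x_0 = x:
  x_0 = 5/19;  a_0 = 2;  x_1 = (x_0 − 2)/3 = -11/19
  x_1 = -11/19;  a_1 = 1;  x_2 = (x_1 − 1)/3 = -10/19
  x_2 = -10/19;  a_2 = 2;  x_3 = (x_2 − 2)/3 = -16/19
Digits: (2, 1, 2).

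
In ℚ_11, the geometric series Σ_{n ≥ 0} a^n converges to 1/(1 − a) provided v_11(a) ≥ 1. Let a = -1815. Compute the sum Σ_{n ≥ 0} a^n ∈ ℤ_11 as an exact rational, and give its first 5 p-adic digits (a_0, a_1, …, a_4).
Σ a^n = 1/(1 − a) = 1/1816;  first 5 digits = (1, 0, 7, 9, 4)

v_11(a) = 2 ≥ 1, so the series converges in ℤ_11 to 1/(1 − a) = 1/(1 − (-1815)) = 1/1816. Expand this rational in ℤ_11: compute digits iteratively via d_i = x_i mod 11, x_{i+1} = (x_i − d_i)/11. The first 5 digits are (1, 0, 7, 9, 4).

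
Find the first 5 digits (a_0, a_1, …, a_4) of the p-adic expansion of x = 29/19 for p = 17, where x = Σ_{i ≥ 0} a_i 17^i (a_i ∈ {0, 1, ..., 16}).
(a_0, …, a_4) = (6, 6, 5, 14, 9)

v_17(29/19) = 0 (numerator and denominator both coprime to 17), so x ∈ ℤ_17^×. Compute digits iteratively via a_i = x_i mod 17, x_{i+1} = (x_i − a_i)/17, with x_0 = x:
  x_0 = 29/19;  a_0 = 6;  x_1 = (x_0 − 6)/17 = -5/19
  x_1 = -5/19;  a_1 = 6;  x_2 = (x_1 − 6)/17 = -7/19
  x_2 = -7/19;  a_2 = 5;  x_3 = (x_2 − 5)/17 = -6/19
  x_3 = -6/19;  a_3 = 14;  x_4 = (x_3 − 14)/17 = -16/19
  x_4 = -16/19;  a_4 = 9;  x_5 = (x_4 − 9)/17 = -11/19
Digits: (6, 6, 5, 14, 9).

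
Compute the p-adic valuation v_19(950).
v_19(950) = 1

v_19(n) is the largest exponent k such that 19^k divides n. Factor out: 950 = 19^1 · 50. (Sign doesn't affect v_p.) So v_19(950) = 1.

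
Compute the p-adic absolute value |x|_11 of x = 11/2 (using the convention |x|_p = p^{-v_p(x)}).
|11/2|_11 = 1/11

Step 1 — compute v_11(x) by factoring powers of 11 out of the numerator and denominator: v_11(11/2) = 1. Step 2 — apply |x|_p = p^{-v_p(x)} = 11^{-1} = 1/11.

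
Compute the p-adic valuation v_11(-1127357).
v_11(-1127357) = 5

v_11(n) is the largest exponent k such that 11^k divides n. Factor out: -1127357 = -11^5 · 7. (Sign doesn't affect v_p.) So v_11(-1127357) = 5.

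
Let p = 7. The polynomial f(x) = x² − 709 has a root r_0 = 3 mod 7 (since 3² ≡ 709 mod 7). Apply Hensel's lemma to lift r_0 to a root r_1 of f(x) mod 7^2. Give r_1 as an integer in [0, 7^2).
r_1 = 38 (mod 49)

Hensel's recurrence: r_{i+1} = r_i − f(r_i)·(f′(r_i))^{-1} mod 7^{i+2}, with f′(x) = 2x. Iterate:
  r_0 = 3 (mod 7)
  r_1 = 38 (mod 49)
Final: r_1 = 38, and one checks f(r_1) ≡ 0 mod 7^2.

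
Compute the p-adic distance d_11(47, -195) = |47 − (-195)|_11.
d_11(47, -195) = 1/121

Step 1 — x − y = 47 − (-195) = 242. Step 2 — v_11(242) = 2 (factor: 242 = (11^2 · 2); the sign does not affect v_p). Step 3 — |x − y|_11 = 11^{-2} = 1/121.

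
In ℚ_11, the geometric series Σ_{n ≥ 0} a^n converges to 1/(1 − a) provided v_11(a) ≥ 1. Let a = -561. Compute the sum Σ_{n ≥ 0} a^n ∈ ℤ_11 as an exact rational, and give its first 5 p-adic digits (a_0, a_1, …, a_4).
Σ a^n = 1/(1 − a) = 1/562;  first 5 digits = (1, 4, 0, 3, 10)

v_11(a) = 1 ≥ 1, so the series converges in ℤ_11 to 1/(1 − a) = 1/(1 − (-561)) = 1/562. Expand this rational in ℤ_11: compute digits iteratively via d_i = x_i mod 11, x_{i+1} = (x_i − d_i)/11. The first 5 digits are (1, 4, 0, 3, 10).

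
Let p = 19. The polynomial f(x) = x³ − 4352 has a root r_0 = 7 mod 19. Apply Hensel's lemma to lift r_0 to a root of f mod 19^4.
r_3 = 17544 (mod 130321)

Hensel: r_{i+1} = r_i − f(r_i)/f′(r_i) mod 19^{i+2}, where f′(x) = 3x². Iterate:
  r_0 = 7 (mod 19)
  r_1 = 216 (mod 361)
  r_2 = 3826 (mod 6859)
  r_3 = 17544 (mod 130321)
Final: r = 17544 with f(r) ≡ 0 mod 19^4.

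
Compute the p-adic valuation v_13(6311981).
v_13(6311981) = 5

v_13(n) is the largest exponent k such that 13^k divides n. Factor out: 6311981 = 13^5 · 17. (Sign doesn't affect v_p.) So v_13(6311981) = 5.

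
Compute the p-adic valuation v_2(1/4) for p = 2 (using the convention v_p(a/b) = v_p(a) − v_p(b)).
v_2(1/4) = -2

Factor powers of 2 from the numerator and denominator of the reduced fraction: 1 = 2^0 · 1 and 4 = 2^2 · 1. Apply v_p(a/b) = v_p(a) − v_p(b): v_2(1/4) = 0 − 2 = -2.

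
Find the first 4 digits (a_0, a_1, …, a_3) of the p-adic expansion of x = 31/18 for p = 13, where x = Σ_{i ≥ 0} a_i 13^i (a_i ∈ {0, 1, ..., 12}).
(a_0, …, a_3) = (1, 8, 3, 12)

v_13(31/18) = 0 (numerator and denominator both coprime to 13), so x ∈ ℤ_13^×. Compute digits iteratively via a_i = x_i mod 13, x_{i+1} = (x_i − a_i)/13, with x_0 = x:
  x_0 = 31/18;  a_0 = 1;  x_1 = (x_0 − 1)/13 = 1/18
  x_1 = 1/18;  a_1 = 8;  x_2 = (x_1 − 8)/13 = -11/18
  x_2 = -11/18;  a_2 = 3;  x_3 = (x_2 − 3)/13 = -5/18
  x_3 = -5/18;  a_3 = 12;  x_4 = (x_3 − 12)/13 = -17/18
Digits: (1, 8, 3, 12).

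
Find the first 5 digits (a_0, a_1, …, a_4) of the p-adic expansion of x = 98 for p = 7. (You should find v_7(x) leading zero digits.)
(a_0, …, a_4) = (0, 0, 2, 0, 0)

v_7(98) = 2, so a_0 = ... = a_1 = 0. Factor out: x = 7^2 · u with u = 2 a unit in ℤ_7. Expand u iteratively via a_{v+i} = u_i mod 7, u_{i+1} = (u_i − a_{v+i})/7:
  u_0 = 2;  a_2 = 2;  u_1 = (u_0 − 2)/7 = 0
  u_1 = 0;  a_3 = 0;  u_2 = (u_1 − 0)/7 = 0
  u_2 = 0;  a_4 = 0;  u_3 = (u_2 − 0)/7 = 0
Digits: (0, 0, 2, 0, 0).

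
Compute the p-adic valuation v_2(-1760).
v_2(-1760) = 5

v_2(n) is the largest exponent k such that 2^k divides n. Factor out: -1760 = -2^5 · 55. (Sign doesn't affect v_p.) So v_2(-1760) = 5.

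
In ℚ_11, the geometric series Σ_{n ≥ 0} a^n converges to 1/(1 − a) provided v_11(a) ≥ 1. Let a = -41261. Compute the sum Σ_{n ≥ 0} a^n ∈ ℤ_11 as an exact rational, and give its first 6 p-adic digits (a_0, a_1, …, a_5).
Σ a^n = 1/(1 − a) = 1/41262;  first 6 digits = (1, 0, 0, 2, 8, 10)

v_11(a) = 3 ≥ 1, so the series converges in ℤ_11 to 1/(1 − a) = 1/(1 − (-41261)) = 1/41262. Expand this rational in ℤ_11: compute digits iteratively via d_i = x_i mod 11, x_{i+1} = (x_i − d_i)/11. The first 6 digits are (1, 0, 0, 2, 8, 10).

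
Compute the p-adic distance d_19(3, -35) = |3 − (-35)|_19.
d_19(3, -35) = 1/19

Step 1 — x − y = 3 − (-35) = 38. Step 2 — v_19(38) = 1 (factor: 38 = (19^1 · 2); the sign does not affect v_p). Step 3 — |x − y|_19 = 19^{-1} = 1/19.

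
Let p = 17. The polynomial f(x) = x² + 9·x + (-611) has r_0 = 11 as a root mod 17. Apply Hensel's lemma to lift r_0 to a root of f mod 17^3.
r_2 = 3156 (mod 4913)

Hensel: r_{i+1} = r_i − f(r_i)·(f′(r_i))^{-1} mod 17^{i+2}, f′(x) = 2x + 9. Iterate:
  r_0 = 11 (mod 17)
  r_1 = 266 (mod 289)
  r_2 = 3156 (mod 4913)
Final: r = 3156 satisfies f(r) ≡ 0 mod 17^3.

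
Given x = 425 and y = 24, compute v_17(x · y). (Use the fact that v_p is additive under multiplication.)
v_17(10200) = 1

v_p(x) = 1 (factor: 425 = 17^1 · 25); v_p(y) = 0 (factor: 24 = 17^0 · 24). Additivity: v_p(xy) = v_p(x) + v_p(y) = 1 + 0 = 1. (Direct check: xy = 10200 = 17^1 · (600).)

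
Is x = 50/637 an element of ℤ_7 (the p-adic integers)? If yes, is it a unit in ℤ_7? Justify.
x ∉ ℤ_7 (v_7(x) = -2 < 0)

ℤ_7 = {x ∈ ℚ_7 : v_7(x) ≥ 0} and ℤ_7^× = {x ∈ ℤ_7 : v_7(x) = 0}. Here v_7(50/637) = v_7(num) − v_7(den) = -2; compare against these criteria.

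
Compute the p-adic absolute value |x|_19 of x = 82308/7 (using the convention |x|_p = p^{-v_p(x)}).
|82308/7|_19 = 1/6859

Step 1 — compute v_19(x) by factoring powers of 19 out of the numerator and denominator: v_19(82308/7) = 3. Step 2 — apply |x|_p = p^{-v_p(x)} = 19^{-3} = 1/6859.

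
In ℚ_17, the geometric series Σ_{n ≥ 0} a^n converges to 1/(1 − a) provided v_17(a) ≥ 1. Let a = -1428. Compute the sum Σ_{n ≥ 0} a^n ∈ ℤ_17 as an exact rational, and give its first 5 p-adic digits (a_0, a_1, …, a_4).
Σ a^n = 1/(1 − a) = 1/1429;  first 5 digits = (1, 1, 13, 7, 10)

v_17(a) = 1 ≥ 1, so the series converges in ℤ_17 to 1/(1 − a) = 1/(1 − (-1428)) = 1/1429. Expand this rational in ℤ_17: compute digits iteratively via d_i = x_i mod 17, x_{i+1} = (x_i − d_i)/17. The first 5 digits are (1, 1, 13, 7, 10).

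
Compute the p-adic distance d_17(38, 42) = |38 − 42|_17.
d_17(38, 42) = 1

Step 1 — x − y = 38 − 42 = -4. Step 2 — v_17(-4) = 0 (factor: -4 = −(17^0 · 4); the sign does not affect v_p). Step 3 — |x − y|_17 = 17^{0} = 1.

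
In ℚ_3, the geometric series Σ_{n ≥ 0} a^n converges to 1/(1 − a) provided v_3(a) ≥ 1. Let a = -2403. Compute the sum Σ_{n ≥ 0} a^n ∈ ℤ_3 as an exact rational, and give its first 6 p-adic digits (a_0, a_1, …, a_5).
Σ a^n = 1/(1 − a) = 1/2404;  first 6 digits = (1, 0, 0, 1, 0, 2)

v_3(a) = 3 ≥ 1, so the series converges in ℤ_3 to 1/(1 − a) = 1/(1 − (-2403)) = 1/2404. Expand this rational in ℤ_3: compute digits iteratively via d_i = x_i mod 3, x_{i+1} = (x_i − d_i)/3. The first 6 digits are (1, 0, 0, 1, 0, 2).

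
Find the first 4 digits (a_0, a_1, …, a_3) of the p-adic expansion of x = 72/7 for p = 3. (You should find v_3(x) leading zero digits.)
(a_0, …, a_3) = (0, 0, 2, 1)

v_3(72/7) = 2, so a_0 = ... = a_1 = 0. Factor out: x = 3^2 · u with u = 8/7 a unit in ℤ_3. Expand u iteratively via a_{v+i} = u_i mod 3, u_{i+1} = (u_i − a_{v+i})/3:
  u_0 = 8/7;  a_2 = 2;  u_1 = (u_0 − 2)/3 = -2/7
  u_1 = -2/7;  a_3 = 1;  u_2 = (u_1 − 1)/3 = -3/7
Digits: (0, 0, 2, 1).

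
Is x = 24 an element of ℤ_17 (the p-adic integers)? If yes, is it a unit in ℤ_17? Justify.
x ∈ ℤ_17^× (unit); v_17(x) = 0

ℤ_17 = {x ∈ ℚ_17 : v_17(x) ≥ 0} and ℤ_17^× = {x ∈ ℤ_17 : v_17(x) = 0}. Here v_17(24) = v_17(num) − v_17(den) = 0; compare against these criteria.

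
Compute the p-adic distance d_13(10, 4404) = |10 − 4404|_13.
d_13(10, 4404) = 1/2197

Step 1 — x − y = 10 − 4404 = -4394. Step 2 — v_13(-4394) = 3 (factor: -4394 = −(13^3 · 2); the sign does not affect v_p). Step 3 — |x − y|_13 = 13^{-3} = 1/2197.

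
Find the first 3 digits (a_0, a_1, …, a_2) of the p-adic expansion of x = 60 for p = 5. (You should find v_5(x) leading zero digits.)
(a_0, …, a_2) = (0, 2, 2)

v_5(60) = 1, so a_0 = ... = a_0 = 0. Factor out: x = 5^1 · u with u = 12 a unit in ℤ_5. Expand u iteratively via a_{v+i} = u_i mod 5, u_{i+1} = (u_i − a_{v+i})/5:
  u_0 = 12;  a_1 = 2;  u_1 = (u_0 − 2)/5 = 2
  u_1 = 2;  a_2 = 2;  u_2 = (u_1 − 2)/5 = 0
Digits: (0, 2, 2).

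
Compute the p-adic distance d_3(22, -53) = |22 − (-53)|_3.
d_3(22, -53) = 1/3

Step 1 — x − y = 22 − (-53) = 75. Step 2 — v_3(75) = 1 (factor: 75 = (3^1 · 25); the sign does not affect v_p). Step 3 — |x − y|_3 = 3^{-1} = 1/3.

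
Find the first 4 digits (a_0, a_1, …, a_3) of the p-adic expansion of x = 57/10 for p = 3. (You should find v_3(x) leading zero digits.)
(a_0, …, a_3) = (0, 1, 0, 1)

v_3(57/10) = 1, so a_0 = ... = a_0 = 0. Factor out: x = 3^1 · u with u = 19/10 a unit in ℤ_3. Expand u iteratively via a_{v+i} = u_i mod 3, u_{i+1} = (u_i − a_{v+i})/3:
  u_0 = 19/10;  a_1 = 1;  u_1 = (u_0 − 1)/3 = 3/10
  u_1 = 3/10;  a_2 = 0;  u_2 = (u_1 − 0)/3 = 1/10
  u_2 = 1/10;  a_3 = 1;  u_3 = (u_2 − 1)/3 = -3/10
Digits: (0, 1, 0, 1).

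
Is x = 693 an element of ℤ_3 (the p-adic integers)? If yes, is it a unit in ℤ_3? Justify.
x ∈ ℤ_3 but not a unit; v_3(x) = 2 > 0

ℤ_3 = {x ∈ ℚ_3 : v_3(x) ≥ 0} and ℤ_3^× = {x ∈ ℤ_3 : v_3(x) = 0}. Here v_3(693) = v_3(num) − v_3(den) = 2; compare against these criteria.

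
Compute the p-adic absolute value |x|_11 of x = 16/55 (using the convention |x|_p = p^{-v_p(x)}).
|16/55|_11 = 11

Step 1 — compute v_11(x) by factoring powers of 11 out of the numerator and denominator: v_11(16/55) = -1. Step 2 — apply |x|_p = p^{-v_p(x)} = 11^{1} = 11.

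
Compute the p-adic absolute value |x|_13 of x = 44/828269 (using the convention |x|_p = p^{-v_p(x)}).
|44/828269|_13 = 28561

Step 1 — compute v_13(x) by factoring powers of 13 out of the numerator and denominator: v_13(44/828269) = -4. Step 2 — apply |x|_p = p^{-v_p(x)} = 13^{4} = 28561.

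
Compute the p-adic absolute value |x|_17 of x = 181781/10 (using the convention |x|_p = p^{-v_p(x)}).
|181781/10|_17 = 1/4913

Step 1 — compute v_17(x) by factoring powers of 17 out of the numerator and denominator: v_17(181781/10) = 3. Step 2 — apply |x|_p = p^{-v_p(x)} = 17^{-3} = 1/4913.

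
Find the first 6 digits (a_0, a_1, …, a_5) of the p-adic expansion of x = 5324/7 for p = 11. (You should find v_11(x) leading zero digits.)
(a_0, …, a_5) = (0, 0, 0, 10, 7, 4)

v_11(5324/7) = 3, so a_0 = ... = a_2 = 0. Factor out: x = 11^3 · u with u = 4/7 a unit in ℤ_11. Expand u iteratively via a_{v+i} = u_i mod 11, u_{i+1} = (u_i − a_{v+i})/11:
  u_0 = 4/7;  a_3 = 10;  u_1 = (u_0 − 10)/11 = -6/7
  u_1 = -6/7;  a_4 = 7;  u_2 = (u_1 − 7)/11 = -5/7
  u_2 = -5/7;  a_5 = 4;  u_3 = (u_2 − 4)/11 = -3/7
Digits: (0, 0, 0, 10, 7, 4).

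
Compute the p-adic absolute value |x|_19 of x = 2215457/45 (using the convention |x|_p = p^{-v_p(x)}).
|2215457/45|_19 = 1/130321

Step 1 — compute v_19(x) by factoring powers of 19 out of the numerator and denominator: v_19(2215457/45) = 4. Step 2 — apply |x|_p = p^{-v_p(x)} = 19^{-4} = 1/130321.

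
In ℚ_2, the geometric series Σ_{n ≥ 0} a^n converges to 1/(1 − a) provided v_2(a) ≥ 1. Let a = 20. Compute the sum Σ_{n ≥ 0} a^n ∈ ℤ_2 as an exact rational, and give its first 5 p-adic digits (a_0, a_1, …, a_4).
Σ a^n = 1/(1 − a) = -1/19;  first 5 digits = (1, 0, 1, 0, 0)

v_2(a) = 2 ≥ 1, so the series converges in ℤ_2 to 1/(1 − a) = 1/(1 − 20) = -1/19. Expand this rational in ℤ_2: compute digits iteratively via d_i = x_i mod 2, x_{i+1} = (x_i − d_i)/2. The first 5 digits are (1, 0, 1, 0, 0).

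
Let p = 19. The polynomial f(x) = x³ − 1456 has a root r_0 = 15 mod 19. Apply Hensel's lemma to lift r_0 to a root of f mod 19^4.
r_3 = 14949 (mod 130321)

Hensel: r_{i+1} = r_i − f(r_i)/f′(r_i) mod 19^{i+2}, where f′(x) = 3x². Iterate:
  r_0 = 15 (mod 19)
  r_1 = 148 (mod 361)
  r_2 = 1231 (mod 6859)
  r_3 = 14949 (mod 130321)
Final: r = 14949 with f(r) ≡ 0 mod 19^4.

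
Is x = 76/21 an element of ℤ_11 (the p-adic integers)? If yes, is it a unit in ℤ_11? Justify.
x ∈ ℤ_11^× (unit); v_11(x) = 0

ℤ_11 = {x ∈ ℚ_11 : v_11(x) ≥ 0} and ℤ_11^× = {x ∈ ℤ_11 : v_11(x) = 0}. Here v_11(76/21) = v_11(num) − v_11(den) = 0; compare against these criteria.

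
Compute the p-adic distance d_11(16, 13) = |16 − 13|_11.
d_11(16, 13) = 1

Step 1 — x − y = 16 − 13 = 3. Step 2 — v_11(3) = 0 (factor: 3 = (11^0 · 3); the sign does not affect v_p). Step 3 — |x − y|_11 = 11^{0} = 1.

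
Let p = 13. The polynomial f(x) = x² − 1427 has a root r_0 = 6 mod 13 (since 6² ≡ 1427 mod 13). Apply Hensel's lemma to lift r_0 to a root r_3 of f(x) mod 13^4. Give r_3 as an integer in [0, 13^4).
r_3 = 21599 (mod 28561)

Hensel's recurrence: r_{i+1} = r_i − f(r_i)·(f′(r_i))^{-1} mod 13^{i+2}, with f′(x) = 2x. Iterate:
  r_0 = 6 (mod 13)
  r_1 = 136 (mod 169)
  r_2 = 1826 (mod 2197)
  r_3 = 21599 (mod 28561)
Final: r_3 = 21599, and one checks f(r_3) ≡ 0 mod 13^4.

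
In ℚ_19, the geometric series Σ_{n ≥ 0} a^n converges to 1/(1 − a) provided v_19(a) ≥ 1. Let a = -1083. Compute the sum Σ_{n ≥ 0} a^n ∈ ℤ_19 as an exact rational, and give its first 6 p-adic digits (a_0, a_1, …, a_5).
Σ a^n = 1/(1 − a) = 1/1084;  first 6 digits = (1, 0, 16, 18, 8, 0)

v_19(a) = 2 ≥ 1, so the series converges in ℤ_19 to 1/(1 − a) = 1/(1 − (-1083)) = 1/1084. Expand this rational in ℤ_19: compute digits iteratively via d_i = x_i mod 19, x_{i+1} = (x_i − d_i)/19. The first 6 digits are (1, 0, 16, 18, 8, 0).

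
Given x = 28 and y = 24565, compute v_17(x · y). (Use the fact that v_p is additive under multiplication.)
v_17(687820) = 3

v_p(x) = 0 (factor: 28 = 17^0 · 28); v_p(y) = 3 (factor: 24565 = 17^3 · 5). Additivity: v_p(xy) = v_p(x) + v_p(y) = 0 + 3 = 3. (Direct check: xy = 687820 = 17^3 · (140).)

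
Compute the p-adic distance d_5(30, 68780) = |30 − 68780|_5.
d_5(30, 68780) = 1/3125

Step 1 — x − y = 30 − 68780 = -68750. Step 2 — v_5(-68750) = 5 (factor: -68750 = −(5^5 · 22); the sign does not affect v_p). Step 3 — |x − y|_5 = 5^{-5} = 1/3125.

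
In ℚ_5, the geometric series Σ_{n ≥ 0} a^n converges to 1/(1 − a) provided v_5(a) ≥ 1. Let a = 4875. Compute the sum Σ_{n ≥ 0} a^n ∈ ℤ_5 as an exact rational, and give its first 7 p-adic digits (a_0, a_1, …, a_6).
Σ a^n = 1/(1 − a) = -1/4874;  first 7 digits = (1, 0, 0, 4, 2, 1, 1)

v_5(a) = 3 ≥ 1, so the series converges in ℤ_5 to 1/(1 − a) = 1/(1 − 4875) = -1/4874. Expand this rational in ℤ_5: compute digits iteratively via d_i = x_i mod 5, x_{i+1} = (x_i − d_i)/5. The first 7 digits are (1, 0, 0, 4, 2, 1, 1).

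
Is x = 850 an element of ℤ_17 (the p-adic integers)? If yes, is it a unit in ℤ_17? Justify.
x ∈ ℤ_17 but not a unit; v_17(x) = 1 > 0

ℤ_17 = {x ∈ ℚ_17 : v_17(x) ≥ 0} and ℤ_17^× = {x ∈ ℤ_17 : v_17(x) = 0}. Here v_17(850) = v_17(num) − v_17(den) = 1; compare against these criteria.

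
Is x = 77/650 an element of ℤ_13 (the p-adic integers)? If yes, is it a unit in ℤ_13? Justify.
x ∉ ℤ_13 (v_13(x) = -1 < 0)

ℤ_13 = {x ∈ ℚ_13 : v_13(x) ≥ 0} and ℤ_13^× = {x ∈ ℤ_13 : v_13(x) = 0}. Here v_13(77/650) = v_13(num) − v_13(den) = -1; compare against these criteria.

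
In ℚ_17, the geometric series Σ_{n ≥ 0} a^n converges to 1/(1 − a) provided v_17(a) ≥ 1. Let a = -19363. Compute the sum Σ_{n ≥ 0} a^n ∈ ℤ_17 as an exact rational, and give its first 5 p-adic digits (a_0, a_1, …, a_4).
Σ a^n = 1/(1 − a) = 1/19364;  first 5 digits = (1, 0, 1, 13, 0)

v_17(a) = 2 ≥ 1, so the series converges in ℤ_17 to 1/(1 − a) = 1/(1 − (-19363)) = 1/19364. Expand this rational in ℤ_17: compute digits iteratively via d_i = x_i mod 17, x_{i+1} = (x_i − d_i)/17. The first 5 digits are (1, 0, 1, 13, 0).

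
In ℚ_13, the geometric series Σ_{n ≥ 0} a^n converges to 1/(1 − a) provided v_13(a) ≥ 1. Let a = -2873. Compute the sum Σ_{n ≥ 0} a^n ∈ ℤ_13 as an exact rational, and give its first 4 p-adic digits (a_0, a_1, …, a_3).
Σ a^n = 1/(1 − a) = 1/2874;  first 4 digits = (1, 0, 9, 11)

v_13(a) = 2 ≥ 1, so the series converges in ℤ_13 to 1/(1 − a) = 1/(1 − (-2873)) = 1/2874. Expand this rational in ℤ_13: compute digits iteratively via d_i = x_i mod 13, x_{i+1} = (x_i − d_i)/13. The first 4 digits are (1, 0, 9, 11).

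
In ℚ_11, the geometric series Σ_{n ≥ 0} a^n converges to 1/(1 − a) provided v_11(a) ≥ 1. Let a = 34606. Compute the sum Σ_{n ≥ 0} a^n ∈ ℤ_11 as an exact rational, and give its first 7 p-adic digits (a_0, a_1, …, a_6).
Σ a^n = 1/(1 − a) = -1/34605;  first 7 digits = (1, 0, 0, 4, 2, 0, 5)

v_11(a) = 3 ≥ 1, so the series converges in ℤ_11 to 1/(1 − a) = 1/(1 − 34606) = -1/34605. Expand this rational in ℤ_11: compute digits iteratively via d_i = x_i mod 11, x_{i+1} = (x_i − d_i)/11. The first 7 digits are (1, 0, 0, 4, 2, 0, 5).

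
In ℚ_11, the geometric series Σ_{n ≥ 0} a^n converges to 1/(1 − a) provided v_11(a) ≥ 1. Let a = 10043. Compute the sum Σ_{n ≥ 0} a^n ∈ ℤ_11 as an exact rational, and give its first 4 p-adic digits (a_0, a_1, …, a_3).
Σ a^n = 1/(1 − a) = -1/10042;  first 4 digits = (1, 0, 6, 7)

v_11(a) = 2 ≥ 1, so the series converges in ℤ_11 to 1/(1 − a) = 1/(1 − 10043) = -1/10042. Expand this rational in ℤ_11: compute digits iteratively via d_i = x_i mod 11, x_{i+1} = (x_i − d_i)/11. The first 4 digits are (1, 0, 6, 7).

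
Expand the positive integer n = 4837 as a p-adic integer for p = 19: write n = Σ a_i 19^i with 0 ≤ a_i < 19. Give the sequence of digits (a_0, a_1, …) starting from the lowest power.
(a_0, a_1, …) = (11, 7, 13)

Repeated division by 19 gives the digits low-to-high: 4837 = 11 + 7·19^1 + 13·19^2. Digit sequence: (11, 7, 13).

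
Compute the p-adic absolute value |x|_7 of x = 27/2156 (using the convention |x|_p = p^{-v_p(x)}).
|27/2156|_7 = 49

Step 1 — compute v_7(x) by factoring powers of 7 out of the numerator and denominator: v_7(27/2156) = -2. Step 2 — apply |x|_p = p^{-v_p(x)} = 7^{2} = 49.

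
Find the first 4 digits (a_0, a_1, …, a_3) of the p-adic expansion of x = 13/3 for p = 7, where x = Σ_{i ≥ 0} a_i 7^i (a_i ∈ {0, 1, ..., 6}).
(a_0, …, a_3) = (2, 5, 4, 4)

v_7(13/3) = 0 (numerator and denominator both coprime to 7), so x ∈ ℤ_7^×. Compute digits iteratively via a_i = x_i mod 7, x_{i+1} = (x_i − a_i)/7, with x_0 = x:
  x_0 = 13/3;  a_0 = 2;  x_1 = (x_0 − 2)/7 = 1/3
  x_1 = 1/3;  a_1 = 5;  x_2 = (x_1 − 5)/7 = -2/3
  x_2 = -2/3;  a_2 = 4;  x_3 = (x_2 − 4)/7 = -2/3
  x_3 = -2/3;  a_3 = 4;  x_4 = (x_3 − 4)/7 = -2/3
Digits: (2, 5, 4, 4).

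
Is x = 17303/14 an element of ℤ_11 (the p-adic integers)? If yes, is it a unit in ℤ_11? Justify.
x ∈ ℤ_11 but not a unit; v_11(x) = 3 > 0

ℤ_11 = {x ∈ ℚ_11 : v_11(x) ≥ 0} and ℤ_11^× = {x ∈ ℤ_11 : v_11(x) = 0}. Here v_11(17303/14) = v_11(num) − v_11(den) = 3; compare against these criteria.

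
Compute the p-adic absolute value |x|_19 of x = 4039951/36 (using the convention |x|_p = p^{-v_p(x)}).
|4039951/36|_19 = 1/130321

Step 1 — compute v_19(x) by factoring powers of 19 out of the numerator and denominator: v_19(4039951/36) = 4. Step 2 — apply |x|_p = p^{-v_p(x)} = 19^{-4} = 1/130321.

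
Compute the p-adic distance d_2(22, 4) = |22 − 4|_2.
d_2(22, 4) = 1/2

Step 1 — x − y = 22 − 4 = 18. Step 2 — v_2(18) = 1 (factor: 18 = (2^1 · 9); the sign does not affect v_p). Step 3 — |x − y|_2 = 2^{-1} = 1/2.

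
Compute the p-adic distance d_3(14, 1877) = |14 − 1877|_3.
d_3(14, 1877) = 1/81

Step 1 — x − y = 14 − 1877 = -1863. Step 2 — v_3(-1863) = 4 (factor: -1863 = −(3^4 · 23); the sign does not affect v_p). Step 3 — |x − y|_3 = 3^{-4} = 1/81.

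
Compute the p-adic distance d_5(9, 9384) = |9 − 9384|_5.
d_5(9, 9384) = 1/3125

Step 1 — x − y = 9 − 9384 = -9375. Step 2 — v_5(-9375) = 5 (factor: -9375 = −(5^5 · 3); the sign does not affect v_p). Step 3 — |x − y|_5 = 5^{-5} = 1/3125.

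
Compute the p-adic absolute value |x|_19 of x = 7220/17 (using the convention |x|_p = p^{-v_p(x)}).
|7220/17|_19 = 1/361

Step 1 — compute v_19(x) by factoring powers of 19 out of the numerator and denominator: v_19(7220/17) = 2. Step 2 — apply |x|_p = p^{-v_p(x)} = 19^{-2} = 1/361.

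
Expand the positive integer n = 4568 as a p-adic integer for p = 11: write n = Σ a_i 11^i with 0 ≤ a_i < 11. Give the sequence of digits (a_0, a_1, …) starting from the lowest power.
(a_0, a_1, …) = (3, 8, 4, 3)

Repeated division by 11 gives the digits low-to-high: 4568 = 3 + 8·11^1 + 4·11^2 + 3·11^3. Digit sequence: (3, 8, 4, 3).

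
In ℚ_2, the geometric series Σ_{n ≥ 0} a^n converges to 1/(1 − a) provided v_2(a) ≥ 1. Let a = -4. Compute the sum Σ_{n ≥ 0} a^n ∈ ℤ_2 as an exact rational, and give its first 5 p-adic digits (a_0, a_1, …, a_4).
Σ a^n = 1/(1 − a) = 1/5;  first 5 digits = (1, 0, 1, 1, 0)

v_2(a) = 2 ≥ 1, so the series converges in ℤ_2 to 1/(1 − a) = 1/(1 − (-4)) = 1/5. Expand this rational in ℤ_2: compute digits iteratively via d_i = x_i mod 2, x_{i+1} = (x_i − d_i)/2. The first 5 digits are (1, 0, 1, 1, 0).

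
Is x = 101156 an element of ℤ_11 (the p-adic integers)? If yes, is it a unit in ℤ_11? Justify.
x ∈ ℤ_11 but not a unit; v_11(x) = 3 > 0

ℤ_11 = {x ∈ ℚ_11 : v_11(x) ≥ 0} and ℤ_11^× = {x ∈ ℤ_11 : v_11(x) = 0}. Here v_11(101156) = v_11(num) − v_11(den) = 3; compare against these criteria.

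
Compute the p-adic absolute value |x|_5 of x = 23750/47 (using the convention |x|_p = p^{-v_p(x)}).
|23750/47|_5 = 1/625

Step 1 — compute v_5(x) by factoring powers of 5 out of the numerator and denominator: v_5(23750/47) = 4. Step 2 — apply |x|_p = p^{-v_p(x)} = 5^{-4} = 1/625.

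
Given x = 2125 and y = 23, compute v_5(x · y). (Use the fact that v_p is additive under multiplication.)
v_5(48875) = 3

v_p(x) = 3 (factor: 2125 = 5^3 · 17); v_p(y) = 0 (factor: 23 = 5^0 · 23). Additivity: v_p(xy) = v_p(x) + v_p(y) = 3 + 0 = 3. (Direct check: xy = 48875 = 5^3 · (391).)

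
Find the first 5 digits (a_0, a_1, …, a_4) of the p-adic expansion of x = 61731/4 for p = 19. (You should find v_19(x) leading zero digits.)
(a_0, …, a_4) = (0, 0, 0, 7, 14)

v_19(61731/4) = 3, so a_0 = ... = a_2 = 0. Factor out: x = 19^3 · u with u = 9/4 a unit in ℤ_19. Expand u iteratively via a_{v+i} = u_i mod 19, u_{i+1} = (u_i − a_{v+i})/19:
  u_0 = 9/4;  a_3 = 7;  u_1 = (u_0 − 7)/19 = -1/4
  u_1 = -1/4;  a_4 = 14;  u_2 = (u_1 − 14)/19 = -3/4
Digits: (0, 0, 0, 7, 14).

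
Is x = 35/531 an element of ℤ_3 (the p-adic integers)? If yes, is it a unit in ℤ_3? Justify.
x ∉ ℤ_3 (v_3(x) = -2 < 0)

ℤ_3 = {x ∈ ℚ_3 : v_3(x) ≥ 0} and ℤ_3^× = {x ∈ ℤ_3 : v_3(x) = 0}. Here v_3(35/531) = v_3(num) − v_3(den) = -2; compare against these criteria.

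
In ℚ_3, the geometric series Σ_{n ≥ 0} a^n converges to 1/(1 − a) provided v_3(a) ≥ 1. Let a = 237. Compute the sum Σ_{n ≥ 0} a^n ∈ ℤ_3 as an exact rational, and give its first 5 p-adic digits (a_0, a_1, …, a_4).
Σ a^n = 1/(1 − a) = -1/236;  first 5 digits = (1, 1, 0, 2, 1)

v_3(a) = 1 ≥ 1, so the series converges in ℤ_3 to 1/(1 − a) = 1/(1 − 237) = -1/236. Expand this rational in ℤ_3: compute digits iteratively via d_i = x_i mod 3, x_{i+1} = (x_i − d_i)/3. The first 5 digits are (1, 1, 0, 2, 1).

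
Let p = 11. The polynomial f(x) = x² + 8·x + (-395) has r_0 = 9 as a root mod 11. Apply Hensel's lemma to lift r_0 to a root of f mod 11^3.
r_2 = 735 (mod 1331)

Hensel: r_{i+1} = r_i − f(r_i)·(f′(r_i))^{-1} mod 11^{i+2}, f′(x) = 2x + 8. Iterate:
  r_0 = 9 (mod 11)
  r_1 = 9 (mod 121)
  r_2 = 735 (mod 1331)
Final: r = 735 satisfies f(r) ≡ 0 mod 11^3.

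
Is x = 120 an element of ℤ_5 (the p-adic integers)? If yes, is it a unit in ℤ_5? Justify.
x ∈ ℤ_5 but not a unit; v_5(x) = 1 > 0

ℤ_5 = {x ∈ ℚ_5 : v_5(x) ≥ 0} and ℤ_5^× = {x ∈ ℤ_5 : v_5(x) = 0}. Here v_5(120) = v_5(num) − v_5(den) = 1; compare against these criteria.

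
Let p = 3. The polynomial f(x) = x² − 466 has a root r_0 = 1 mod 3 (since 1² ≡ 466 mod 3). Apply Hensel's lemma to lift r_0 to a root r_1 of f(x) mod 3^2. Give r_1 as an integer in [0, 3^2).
r_1 = 4 (mod 9)

Hensel's recurrence: r_{i+1} = r_i − f(r_i)·(f′(r_i))^{-1} mod 3^{i+2}, with f′(x) = 2x. Iterate:
  r_0 = 1 (mod 3)
  r_1 = 4 (mod 9)
Final: r_1 = 4, and one checks f(r_1) ≡ 0 mod 3^2.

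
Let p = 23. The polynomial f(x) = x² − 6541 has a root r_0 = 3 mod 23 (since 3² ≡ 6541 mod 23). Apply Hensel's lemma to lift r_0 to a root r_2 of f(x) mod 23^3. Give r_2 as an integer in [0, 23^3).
r_2 = 8145 (mod 12167)

Hensel's recurrence: r_{i+1} = r_i − f(r_i)·(f′(r_i))^{-1} mod 23^{i+2}, with f′(x) = 2x. Iterate:
  r_0 = 3 (mod 23)
  r_1 = 210 (mod 529)
  r_2 = 8145 (mod 12167)
Final: r_2 = 8145, and one checks f(r_2) ≡ 0 mod 23^3.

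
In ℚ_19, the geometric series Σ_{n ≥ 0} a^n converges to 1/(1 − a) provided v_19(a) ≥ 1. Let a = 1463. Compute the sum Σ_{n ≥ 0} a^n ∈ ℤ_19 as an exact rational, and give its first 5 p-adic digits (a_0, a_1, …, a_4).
Σ a^n = 1/(1 − a) = -1/1462;  first 5 digits = (1, 1, 5, 9, 10)

v_19(a) = 1 ≥ 1, so the series converges in ℤ_19 to 1/(1 − a) = 1/(1 − 1463) = -1/1462. Expand this rational in ℤ_19: compute digits iteratively via d_i = x_i mod 19, x_{i+1} = (x_i − d_i)/19. The first 5 digits are (1, 1, 5, 9, 10).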